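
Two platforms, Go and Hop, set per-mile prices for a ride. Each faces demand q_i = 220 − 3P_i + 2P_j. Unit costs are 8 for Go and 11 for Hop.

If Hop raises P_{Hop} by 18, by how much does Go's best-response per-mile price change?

6

Go's profit: π = (P_{Go} − 8)(220 − 3P_{Go} + 2P_{Hop}).
∂π/∂P_{Go} = 244 − 6P_{Go} + 2P_{Hop} = 0 ⇒ P_{Go} = 122/3 + (1/3)P_{Hop}.
The reaction-function slope is 1/3, so an 18-unit rise in P_{Hop} moves P_{Go} by 1/3 × 18 = 6. Go's best response rises — the actions are strategic complements.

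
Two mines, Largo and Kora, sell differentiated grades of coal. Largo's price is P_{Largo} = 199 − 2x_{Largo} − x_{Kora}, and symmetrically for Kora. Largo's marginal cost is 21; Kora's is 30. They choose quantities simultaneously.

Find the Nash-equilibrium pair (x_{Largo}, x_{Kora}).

36.2, 33.2

Mine Largo's profit: π = x_{Largo}(199 − 2x_{Largo} − x_{Kora}) − 21x_{Largo}.
∂π/∂x_{Largo} = 178 − 4x_{Largo} − x_{Kora} = 0 ⇒ x_{Largo} = 44.5 − 0.25x_{Kora}.
Similarly x_{Kora} = 42.25 − 0.25x_{Largo}.
Solving the two reaction functions simultaneously: (1 − (−0.25)(−0.25))x_{Largo} = 44.5 − 0.25·42.25, so 0.9375x_{Largo} = 33.9375 and x_{Largo} = 36.2.
Then x_{Kora} = 42.25 − 0.25·36.2 = 33.2.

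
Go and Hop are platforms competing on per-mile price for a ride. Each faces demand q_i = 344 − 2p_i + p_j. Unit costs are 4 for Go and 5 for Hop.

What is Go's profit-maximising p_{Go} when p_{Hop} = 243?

148.75

Go's profit: π = (p_{Go} − 4)(344 − 2p_{Go} + p_{Hop}).
∂π/∂p_{Go} = 352 − 4p_{Go} + p_{Hop} = 0 ⇒ p_{Go} = 88 + 0.25p_{Hop}.
At p_{Hop} = 243: p_{Go} = 88 + 0.25·243 = 148.75.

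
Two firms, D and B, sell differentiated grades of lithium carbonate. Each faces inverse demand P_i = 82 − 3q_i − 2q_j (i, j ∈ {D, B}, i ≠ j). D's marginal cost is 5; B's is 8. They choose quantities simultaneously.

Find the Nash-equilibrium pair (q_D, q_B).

9.8125, 9.0625

Firm D's profit: π = q_D(82 − 3q_D − 2q_B) − 5q_D.
∂π/∂q_D = 77 − 6q_D − 2q_B = 0 ⇒ q_D = 77/6 − (1/3)q_B.
Similarly q_B = 37/3 − (1/3)q_D.
Solving the two reaction functions simultaneously: (1 − (−1/3)(−1/3))q_D = 77/6 − (1/3)·(37/3), so (8/9)q_D = 157/18 and q_D = 9.8125.
Then q_B = 37/3 − (1/3)·9.8125 = 9.0625.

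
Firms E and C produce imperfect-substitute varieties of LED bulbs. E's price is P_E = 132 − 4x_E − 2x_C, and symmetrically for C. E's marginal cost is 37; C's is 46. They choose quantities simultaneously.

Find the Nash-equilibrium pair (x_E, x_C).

Firm E's profit: π = x_E(132 − 4x_E − 2x_C) − 37x_E.
∂π/∂x_E = 95 − 8x_E − 2x_C = 0 ⇒ x_E = 11.875 − 0.25x_C.
Similarly x_C = 10.75 − 0.25x_E.
Plugging x_C into E's best response: x_E = 11.875 − 0.25(10.75 − 0.25x_E) ⇒ 0.9375x_E = 9.1875, so x_E = 9.8.
Then x_C = 10.75 − 0.25·9.8 = 8.3.

9.8, 8.3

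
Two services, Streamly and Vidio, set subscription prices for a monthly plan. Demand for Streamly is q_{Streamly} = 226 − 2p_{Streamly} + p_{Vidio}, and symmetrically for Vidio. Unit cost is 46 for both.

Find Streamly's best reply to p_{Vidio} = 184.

Streamly's profit: π = (p_{Streamly} − 46)(226 − 2p_{Streamly} + p_{Vidio}).
∂π/∂p_{Streamly} = 318 − 4p_{Streamly} + p_{Vidio} = 0 ⇒ p_{Streamly} = 79.5 + 0.25p_{Vidio}.
At p_{Vidio} = 184: p_{Streamly} = 79.5 + 0.25·184 = 125.5.

125.5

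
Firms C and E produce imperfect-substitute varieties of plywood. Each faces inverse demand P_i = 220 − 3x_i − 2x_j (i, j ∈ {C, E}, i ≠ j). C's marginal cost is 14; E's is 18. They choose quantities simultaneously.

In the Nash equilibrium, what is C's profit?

2028

Firm C's profit: π = x_C(220 − 3x_C − 2x_E) − 14x_C.
∂π/∂x_C = 206 − 6x_C − 2x_E = 0 ⇒ x_C = 103/3 − (1/3)x_E.
Similarly x_E = 101/3 − (1/3)x_C.
Substituting the second reaction function into the first: x_C = 103/3 − (1/3)(101/3 − (1/3)x_C), which gives (8/9)x_C = 208/9 ⇒ x_C = 26.
Then x_E = 101/3 − (1/3)·26 = 25.
P_C = 220 − 3·26 − 2·25 = 92.
Profit = (92 − 14)·26 = 2028.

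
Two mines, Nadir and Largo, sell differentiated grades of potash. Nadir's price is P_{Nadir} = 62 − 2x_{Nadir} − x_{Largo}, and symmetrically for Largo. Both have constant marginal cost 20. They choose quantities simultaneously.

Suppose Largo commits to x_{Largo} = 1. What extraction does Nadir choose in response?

10.25

Mine Nadir's profit: π = x_{Nadir}(62 − 2x_{Nadir} − x_{Largo}) − 20x_{Nadir}.
∂π/∂x_{Nadir} = 42 − 4x_{Nadir} − x_{Largo} = 0 ⇒ x_{Nadir} = 10.5 − 0.25x_{Largo}.
At x_{Largo} = 1: x_{Nadir} = 10.5 − 0.25·1 = 10.25.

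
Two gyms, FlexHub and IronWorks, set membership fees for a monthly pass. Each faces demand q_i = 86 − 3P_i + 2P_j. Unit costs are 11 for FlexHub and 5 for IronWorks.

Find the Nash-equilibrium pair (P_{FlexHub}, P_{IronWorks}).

28.625, 26.375

FlexHub's profit: π = (P_{FlexHub} − 11)(86 − 3P_{FlexHub} + 2P_{IronWorks}).
∂π/∂P_{FlexHub} = 119 − 6P_{FlexHub} + 2P_{IronWorks} = 0 ⇒ P_{FlexHub} = 119/6 + (1/3)P_{IronWorks}.
Similarly P_{IronWorks} = 101/6 + (1/3)P_{FlexHub}.
Plugging P_{IronWorks} into FlexHub's best response: P_{FlexHub} = 119/6 + (1/3)(101/6 + (1/3)P_{FlexHub}) ⇒ (8/9)P_{FlexHub} = 229/9, so P_{FlexHub} = 28.625.
Then P_{IronWorks} = 101/6 + (1/3)·28.625 = 26.375.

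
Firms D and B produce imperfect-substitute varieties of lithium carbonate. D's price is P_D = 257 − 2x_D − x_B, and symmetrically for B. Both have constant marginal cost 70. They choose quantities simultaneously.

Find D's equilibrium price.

144.8

Firm D's profit: π = x_D(257 − 2x_D − x_B) − 70x_D.
∂π/∂x_D = 187 − 4x_D − x_B = 0 ⇒ x_D = 46.75 − 0.25x_B.
The game is symmetric, so in equilibrium x_B = x_D: the reaction function gives 1.25x_D = 46.75, hence x_D = 37.4.
P_D = 257 − 2·37.4 − 37.4 = 144.8.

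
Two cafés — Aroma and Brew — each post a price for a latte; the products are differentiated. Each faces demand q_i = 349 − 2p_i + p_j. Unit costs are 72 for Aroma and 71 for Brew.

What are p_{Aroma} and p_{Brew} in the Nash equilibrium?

Aroma's profit: π = (p_{Aroma} − 72)(349 − 2p_{Aroma} + p_{Brew}).
∂π/∂p_{Aroma} = 493 − 4p_{Aroma} + p_{Brew} = 0 ⇒ p_{Aroma} = 123.25 + 0.25p_{Brew}.
Similarly p_{Brew} = 122.75 + 0.25p_{Aroma}.
Solving the two reaction functions simultaneously: (1 − (0.25)(0.25))p_{Aroma} = 123.25 + 0.25·122.75, so 0.9375p_{Aroma} = 153.9375 and p_{Aroma} = 164.2.
Then p_{Brew} = 122.75 + 0.25·164.2 = 163.8.

164.2, 163.8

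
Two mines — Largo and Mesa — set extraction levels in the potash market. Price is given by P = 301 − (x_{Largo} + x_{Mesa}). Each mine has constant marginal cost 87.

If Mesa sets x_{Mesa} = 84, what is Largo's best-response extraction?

Mine Largo's profit: π = x_{Largo}(301 − (x_{Largo} + x_{Mesa})) − 87x_{Largo}.
∂π/∂x_{Largo} = 214 − 2x_{Largo} − x_{Mesa} = 0, so x_{Largo} = 107 − 0.5x_{Mesa}.
At x_{Mesa} = 84: x_{Largo} = 107 − 0.5·84 = 65.

65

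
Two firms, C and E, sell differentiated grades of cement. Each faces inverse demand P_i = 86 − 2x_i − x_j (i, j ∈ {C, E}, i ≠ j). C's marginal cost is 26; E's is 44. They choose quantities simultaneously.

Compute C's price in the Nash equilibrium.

Firm C's profit: π = x_C(86 − 2x_C − x_E) − 26x_C.
∂π/∂x_C = 60 − 4x_C − x_E = 0 ⇒ x_C = 15 − 0.25x_E.
Similarly x_E = 10.5 − 0.25x_C.
Plugging x_E into C's best response: x_C = 15 − 0.25(10.5 − 0.25x_C) ⇒ 0.9375x_C = 12.375, so x_C = 13.2.
Then x_E = 10.5 − 0.25·13.2 = 7.2.
P_C = 86 − 2·13.2 − 7.2 = 52.4.

52.4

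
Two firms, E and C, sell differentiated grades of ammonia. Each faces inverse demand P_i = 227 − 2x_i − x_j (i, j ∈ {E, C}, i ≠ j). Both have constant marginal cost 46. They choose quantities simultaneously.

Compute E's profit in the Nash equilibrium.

2620.88

Firm E's profit: π = x_E(227 − 2x_E − x_C) − 46x_E.
∂π/∂x_E = 181 − 4x_E − x_C = 0 ⇒ x_E = 45.25 − 0.25x_C.
Setting x_E = x_C in the reaction function: x_E = 45.25 − 0.25x_E, so x_E = 45.25 / 1.25 = 36.2.
P_E = 227 − 2·36.2 − 36.2 = 118.4.
Profit = (118.4 − 46)·36.2 = 2620.88.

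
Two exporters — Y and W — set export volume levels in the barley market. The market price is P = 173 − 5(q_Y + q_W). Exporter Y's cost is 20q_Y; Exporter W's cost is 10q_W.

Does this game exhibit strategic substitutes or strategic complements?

Exporter Y's profit: π = q_Y(173 − 5(q_Y + q_W)) − 20q_Y.
∂π/∂q_Y = 153 − 10q_Y − 5q_W = 0, so q_Y = 15.3 − 0.5q_W.
The best-response slope dq_Y/dq_W = −0.5 < 0: the reaction function is downward-sloping, so the choices are strategic substitutes.

strategic substitutes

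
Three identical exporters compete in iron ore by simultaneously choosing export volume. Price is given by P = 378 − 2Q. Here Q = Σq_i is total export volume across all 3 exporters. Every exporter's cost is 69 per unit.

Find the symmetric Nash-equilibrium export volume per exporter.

A representative exporter's profit is π_i = q_i(378 − 2Q) − 69q_i, with Q = q_i + Σ_{j≠i} q_j.
First-order condition: 309 − 4q_i − 2Σ_{j≠i} q_j = 0.
In a symmetric equilibrium every exporter chooses the same q, so Σ_{j≠i} q_j = 2q. The condition becomes 309 − 8q = 0, giving q = 309/8 = 38.625.

38.625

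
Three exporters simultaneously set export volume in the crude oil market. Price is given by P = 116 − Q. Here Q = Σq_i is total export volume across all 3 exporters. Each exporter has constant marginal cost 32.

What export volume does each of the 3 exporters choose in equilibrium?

A representative exporter's profit is π_i = q_i(116 − Q) − 32q_i, with Q = q_i + Σ_{j≠i} q_j.
First-order condition: 84 − 2q_i − Σ_{j≠i} q_j = 0.
Imposing symmetry (q_j = q for all j) turns Σ_{j≠i} q_j into 2q, so 84 = 4q and q = 21.

21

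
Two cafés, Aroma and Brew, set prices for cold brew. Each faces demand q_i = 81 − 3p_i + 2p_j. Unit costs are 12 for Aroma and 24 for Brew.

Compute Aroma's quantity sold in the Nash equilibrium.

58.5

Aroma's profit: π = (p_{Aroma} − 12)(81 − 3p_{Aroma} + 2p_{Brew}).
∂π/∂p_{Aroma} = 117 − 6p_{Aroma} + 2p_{Brew} = 0 ⇒ p_{Aroma} = 19.5 + (1/3)p_{Brew}.
Similarly p_{Brew} = 25.5 + (1/3)p_{Aroma}.
Substituting the second reaction function into the first: p_{Aroma} = 19.5 + (1/3)(25.5 + (1/3)p_{Aroma}), which gives (8/9)p_{Aroma} = 28 ⇒ p_{Aroma} = 31.5.
Then p_{Brew} = 25.5 + (1/3)·31.5 = 36.
q_{Aroma} = 81 − 3·31.5 + 2·36 = 58.5.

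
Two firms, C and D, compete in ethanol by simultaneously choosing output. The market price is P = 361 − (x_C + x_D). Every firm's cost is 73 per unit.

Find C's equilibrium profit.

9216

Firm C's profit: π = x_C(361 − (x_C + x_D)) − 73x_C.
∂π/∂x_C = 288 − 2x_C − x_D = 0, so x_C = 144 − 0.5x_D.
By symmetry x_D = x_C; substituting into the reaction function, 1.5x_C = 144 and x_C = 96.
Price P = 361 − 192 = 169.
C's profit: (169 − 73)·96 = 9216.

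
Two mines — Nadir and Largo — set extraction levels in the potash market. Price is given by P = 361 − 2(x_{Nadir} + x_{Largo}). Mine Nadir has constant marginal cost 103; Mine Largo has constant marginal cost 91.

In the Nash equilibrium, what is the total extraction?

Mine Nadir's profit: π = x_{Nadir}(361 − 2(x_{Nadir} + x_{Largo})) − 103x_{Nadir}.
∂π/∂x_{Nadir} = 258 − 4x_{Nadir} − 2x_{Largo} = 0, so x_{Nadir} = 64.5 − 0.5x_{Largo}.
By the same steps for Largo: x_{Largo} = 67.5 − 0.5x_{Nadir}.
Substituting the second reaction function into the first: x_{Nadir} = 64.5 − 0.5(67.5 − 0.5x_{Nadir}), which gives 0.75x_{Nadir} = 30.75 ⇒ x_{Nadir} = 41.
Then x_{Largo} = 67.5 − 0.5·41 = 47.
Total extraction: 41 + 47 = 88.

88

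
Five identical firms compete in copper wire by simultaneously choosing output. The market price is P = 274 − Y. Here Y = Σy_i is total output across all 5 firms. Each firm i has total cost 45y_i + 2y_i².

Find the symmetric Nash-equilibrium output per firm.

22.9

A representative firm's profit is π_i = y_i(274 − Y) − 45y_i − 2y_i², with Y = y_i + Σ_{j≠i} y_j.
First-order condition: 229 − 6y_i − Σ_{j≠i} y_j = 0.
In a symmetric equilibrium every firm chooses the same y, so Σ_{j≠i} y_j = 4y. The condition becomes 229 − 10y = 0, giving y = 229/10 = 22.9.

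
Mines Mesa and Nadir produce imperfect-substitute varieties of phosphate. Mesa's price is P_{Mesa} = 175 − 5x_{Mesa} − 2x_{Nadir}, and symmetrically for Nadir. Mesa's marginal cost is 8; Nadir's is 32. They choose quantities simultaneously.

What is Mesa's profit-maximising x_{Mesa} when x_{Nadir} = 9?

Mine Mesa's profit: π = x_{Mesa}(175 − 5x_{Mesa} − 2x_{Nadir}) − 8x_{Mesa}.
∂π/∂x_{Mesa} = 167 − 10x_{Mesa} − 2x_{Nadir} = 0 ⇒ x_{Mesa} = 16.7 − 0.2x_{Nadir}.
At x_{Nadir} = 9: x_{Mesa} = 16.7 − 0.2·9 = 14.9.

14.9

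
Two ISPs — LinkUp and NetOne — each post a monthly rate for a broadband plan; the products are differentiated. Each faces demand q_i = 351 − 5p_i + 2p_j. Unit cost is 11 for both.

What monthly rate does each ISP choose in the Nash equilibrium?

LinkUp's profit: π = (p_{LinkUp} − 11)(351 − 5p_{LinkUp} + 2p_{NetOne}).
∂π/∂p_{LinkUp} = 406 − 10p_{LinkUp} + 2p_{NetOne} = 0 ⇒ p_{LinkUp} = 40.6 + 0.2p_{NetOne}.
Setting p_{LinkUp} = p_{NetOne} in the reaction function: p_{LinkUp} = 40.6 + 0.2p_{LinkUp}, so p_{LinkUp} = 40.6 / 0.8 = 50.75.

50.75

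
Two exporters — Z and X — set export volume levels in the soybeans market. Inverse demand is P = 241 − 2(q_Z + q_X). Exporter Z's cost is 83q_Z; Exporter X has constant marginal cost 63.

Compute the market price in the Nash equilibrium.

Exporter Z's profit: π = q_Z(241 − 2(q_Z + q_X)) − 83q_Z.
∂π/∂q_Z = 158 − 4q_Z − 2q_X = 0, so q_Z = 39.5 − 0.5q_X.
By the same steps for X: q_X = 44.5 − 0.5q_Z.
Plugging q_X into Z's best response: q_Z = 39.5 − 0.5(44.5 − 0.5q_Z) ⇒ 0.75q_Z = 17.25, so q_Z = 23.
Then q_X = 44.5 − 0.5·23 = 33.
Equilibrium price: P = 241 − 2·56 = 129.

129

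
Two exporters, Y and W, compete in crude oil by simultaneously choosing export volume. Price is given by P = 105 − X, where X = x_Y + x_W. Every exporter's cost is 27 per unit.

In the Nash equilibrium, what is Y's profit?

Exporter Y's profit: π = x_Y(105 − (x_Y + x_W)) − 27x_Y.
∂π/∂x_Y = 78 − 2x_Y − x_W = 0, so x_Y = 39 − 0.5x_W.
By symmetry x_W = x_Y; substituting into the reaction function, 1.5x_Y = 39 and x_Y = 26.
Price P = 105 − 52 = 53.
Y's profit: (53 − 27)·26 = 676.

676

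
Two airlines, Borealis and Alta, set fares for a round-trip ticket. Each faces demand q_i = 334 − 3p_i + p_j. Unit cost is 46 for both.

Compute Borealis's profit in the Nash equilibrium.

Borealis's profit: π = (p_{Borealis} − 46)(334 − 3p_{Borealis} + p_{Alta}).
∂π/∂p_{Borealis} = 472 − 6p_{Borealis} + p_{Alta} = 0 ⇒ p_{Borealis} = 236/3 + (1/6)p_{Alta}.
Setting p_{Borealis} = p_{Alta} in the reaction function: p_{Borealis} = 236/3 + (1/6)p_{Borealis}, so p_{Borealis} = (236/3) / (5/6) = 94.4.
q_{Borealis} = 334 − 3·94.4 + 94.4 = 145.2.
Profit = (94.4 − 46)·145.2 = 7027.68.

7027.68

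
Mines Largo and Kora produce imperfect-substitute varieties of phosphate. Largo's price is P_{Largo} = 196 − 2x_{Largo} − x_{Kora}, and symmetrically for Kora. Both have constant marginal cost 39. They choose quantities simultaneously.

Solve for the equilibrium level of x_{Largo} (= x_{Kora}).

31.4

Mine Largo's profit: π = x_{Largo}(196 − 2x_{Largo} − x_{Kora}) − 39x_{Largo}.
∂π/∂x_{Largo} = 157 − 4x_{Largo} − x_{Kora} = 0 ⇒ x_{Largo} = 39.25 − 0.25x_{Kora}.
By symmetry x_{Kora} = x_{Largo}; substituting into the reaction function, 1.25x_{Largo} = 39.25 and x_{Largo} = 31.4.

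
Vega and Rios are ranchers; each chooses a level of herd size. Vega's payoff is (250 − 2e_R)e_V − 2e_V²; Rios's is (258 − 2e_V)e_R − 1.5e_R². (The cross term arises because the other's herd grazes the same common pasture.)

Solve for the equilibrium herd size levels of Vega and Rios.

29.25, 66.5

Expanding Vega's payoff: 250e_V − 2e_Re_V − 2e_V².
∂π/∂e_V = 250 − 2e_R − 4e_V = 0, so e_V = 62.5 − 0.5e_R.
Likewise for Rios: e_R = 86 − (2/3)e_V.
Plugging e_R into Vega's best response: e_V = 62.5 − 0.5(86 − (2/3)e_V) ⇒ (2/3)e_V = 19.5, so e_V = 29.25.
Then e_R = 86 − (2/3)·29.25 = 66.5.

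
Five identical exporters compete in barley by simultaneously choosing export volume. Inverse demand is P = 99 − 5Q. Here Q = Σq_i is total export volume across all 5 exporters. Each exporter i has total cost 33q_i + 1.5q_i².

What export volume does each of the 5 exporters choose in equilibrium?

A representative exporter's profit is π_i = q_i(99 − 5Q) − 33q_i − 1.5q_i², with Q = q_i + Σ_{j≠i} q_j.
First-order condition: 66 − 13q_i − 5Σ_{j≠i} q_j = 0.
In a symmetric equilibrium every exporter chooses the same q, so Σ_{j≠i} q_j = 4q. The condition becomes 66 − 33q = 0, giving q = 66/33 = 2.

2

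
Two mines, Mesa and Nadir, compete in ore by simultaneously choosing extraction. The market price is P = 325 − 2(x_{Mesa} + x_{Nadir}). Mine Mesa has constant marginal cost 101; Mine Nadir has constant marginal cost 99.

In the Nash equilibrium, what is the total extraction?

Mine Mesa's profit: π = x_{Mesa}(325 − 2(x_{Mesa} + x_{Nadir})) − 101x_{Mesa}.
∂π/∂x_{Mesa} = 224 − 4x_{Mesa} − 2x_{Nadir} = 0, so x_{Mesa} = 56 − 0.5x_{Nadir}.
By the same steps for Nadir: x_{Nadir} = 56.5 − 0.5x_{Mesa}.
Substituting the second reaction function into the first: x_{Mesa} = 56 − 0.5(56.5 − 0.5x_{Mesa}), which gives 0.75x_{Mesa} = 27.75 ⇒ x_{Mesa} = 37.
Then x_{Nadir} = 56.5 − 0.5·37 = 38.
Total extraction: 37 + 38 = 75.

75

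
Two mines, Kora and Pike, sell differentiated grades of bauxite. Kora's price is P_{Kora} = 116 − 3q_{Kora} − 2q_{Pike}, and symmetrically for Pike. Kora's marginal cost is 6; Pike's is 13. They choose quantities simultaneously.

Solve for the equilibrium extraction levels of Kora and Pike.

Mine Kora's profit: π = q_{Kora}(116 − 3q_{Kora} − 2q_{Pike}) − 6q_{Kora}.
∂π/∂q_{Kora} = 110 − 6q_{Kora} − 2q_{Pike} = 0 ⇒ q_{Kora} = 55/3 − (1/3)q_{Pike}.
Similarly q_{Pike} = 103/6 − (1/3)q_{Kora}.
Substituting the second reaction function into the first: q_{Kora} = 55/3 − (1/3)(103/6 − (1/3)q_{Kora}), which gives (8/9)q_{Kora} = 227/18 ⇒ q_{Kora} = 14.1875.
Then q_{Pike} = 103/6 − (1/3)·14.1875 = 12.4375.

14.1875, 12.4375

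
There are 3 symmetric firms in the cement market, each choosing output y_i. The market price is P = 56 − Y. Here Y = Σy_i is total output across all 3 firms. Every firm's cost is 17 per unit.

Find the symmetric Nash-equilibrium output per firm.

9.75

A representative firm's profit is π_i = y_i(56 − Y) − 17y_i, with Y = y_i + Σ_{j≠i} y_j.
First-order condition: 39 − 2y_i − Σ_{j≠i} y_j = 0.
With identical firms, set every y_j = y: then 39 − 2y − 2y = 0, i.e. y = 39/4 = 9.75.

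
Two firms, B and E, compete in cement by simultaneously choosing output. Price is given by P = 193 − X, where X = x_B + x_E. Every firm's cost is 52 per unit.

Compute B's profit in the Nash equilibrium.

Firm B's profit: π = x_B(193 − (x_B + x_E)) − 52x_B.
∂π/∂x_B = 141 − 2x_B − x_E = 0, so x_B = 70.5 − 0.5x_E.
The game is symmetric, so in equilibrium x_E = x_B: the reaction function gives 1.5x_B = 70.5, hence x_B = 47.
Price P = 193 − 94 = 99.
B's profit: (99 − 52)·47 = 2209.

2209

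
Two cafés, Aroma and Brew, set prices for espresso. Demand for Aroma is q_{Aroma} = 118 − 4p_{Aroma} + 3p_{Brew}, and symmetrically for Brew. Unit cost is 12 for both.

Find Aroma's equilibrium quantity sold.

84.8

Aroma's profit: π = (p_{Aroma} − 12)(118 − 4p_{Aroma} + 3p_{Brew}).
∂π/∂p_{Aroma} = 166 − 8p_{Aroma} + 3p_{Brew} = 0 ⇒ p_{Aroma} = 20.75 + 0.375p_{Brew}.
Setting p_{Aroma} = p_{Brew} in the reaction function: p_{Aroma} = 20.75 + 0.375p_{Aroma}, so p_{Aroma} = 20.75 / 0.625 = 33.2.
q_{Aroma} = 118 − 4·33.2 + 3·33.2 = 84.8.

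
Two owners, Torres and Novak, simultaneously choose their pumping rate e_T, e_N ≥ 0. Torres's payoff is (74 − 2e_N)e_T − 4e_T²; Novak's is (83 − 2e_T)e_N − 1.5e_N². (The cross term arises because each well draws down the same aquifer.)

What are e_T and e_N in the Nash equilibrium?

2.8, 25.8

Expanding Torres's payoff: 74e_T − 2e_Ne_T − 4e_T².
∂π/∂e_T = 74 − 2e_N − 8e_T = 0, so e_T = 9.25 − 0.25e_N.
Likewise for Novak: e_N = 83/3 − (2/3)e_T.
Plugging e_N into Torres's best response: e_T = 9.25 − 0.25(83/3 − (2/3)e_T) ⇒ (5/6)e_T = 7/3, so e_T = 2.8.
Then e_N = 83/3 − (2/3)·2.8 = 25.8.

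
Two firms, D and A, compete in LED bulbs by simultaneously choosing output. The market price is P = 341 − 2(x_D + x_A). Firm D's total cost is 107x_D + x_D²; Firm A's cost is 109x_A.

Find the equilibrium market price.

Firm D's profit: π = x_D(341 − 2(x_D + x_A)) − 107x_D − x_D².
∂π/∂x_D = 234 − 6x_D − 2x_A = 0, so x_D = 39 − (1/3)x_A.
For A: ∂π/∂x_A = 232 − 4x_A − 2x_D = 0 ⇒ x_A = 58 − 0.5x_D.
Plugging x_A into D's best response: x_D = 39 − (1/3)(58 − 0.5x_D) ⇒ (5/6)x_D = 59/3, so x_D = 23.6.
Then x_A = 58 − 0.5·23.6 = 46.2.
Equilibrium price: P = 341 − 2·69.8 = 201.4.

201.4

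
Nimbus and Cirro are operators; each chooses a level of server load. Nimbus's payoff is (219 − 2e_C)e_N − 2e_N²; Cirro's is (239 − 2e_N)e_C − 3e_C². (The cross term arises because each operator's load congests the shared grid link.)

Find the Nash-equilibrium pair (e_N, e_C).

41.8, 25.9

Expanding Nimbus's payoff: 219e_N − 2e_Ce_N − 2e_N².
∂π/∂e_N = 219 − 2e_C − 4e_N = 0, so e_N = 54.75 − 0.5e_C.
Likewise for Cirro: e_C = 239/6 − (1/3)e_N.
Solving the two reaction functions simultaneously: (1 − (−0.5)(−1/3))e_N = 54.75 − 0.5·(239/6), so (5/6)e_N = 209/6 and e_N = 41.8.
Then e_C = 239/6 − (1/3)·41.8 = 25.9.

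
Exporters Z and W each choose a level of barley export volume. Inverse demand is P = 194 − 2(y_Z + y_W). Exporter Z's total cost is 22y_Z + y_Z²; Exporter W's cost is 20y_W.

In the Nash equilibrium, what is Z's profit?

867

Exporter Z's profit: π = y_Z(194 − 2(y_Z + y_W)) − 22y_Z − y_Z².
∂π/∂y_Z = 172 − 6y_Z − 2y_W = 0, so y_Z = 86/3 − (1/3)y_W.
For W: ∂π/∂y_W = 174 − 4y_W − 2y_Z = 0 ⇒ y_W = 43.5 − 0.5y_Z.
Solving the two reaction functions simultaneously: (1 − (−1/3)(−0.5))y_Z = 86/3 − (1/3)·43.5, so (5/6)y_Z = 85/6 and y_Z = 17.
Then y_W = 43.5 − 0.5·17 = 35.
Price P = 194 − 2·52 = 90.
Z's profit: (90 − 22)·17 − (17)² = 867.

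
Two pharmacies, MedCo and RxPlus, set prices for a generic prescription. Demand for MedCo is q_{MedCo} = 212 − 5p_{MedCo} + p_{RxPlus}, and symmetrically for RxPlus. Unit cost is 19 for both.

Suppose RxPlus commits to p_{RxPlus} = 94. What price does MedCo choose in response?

40.1

MedCo's profit: π = (p_{MedCo} − 19)(212 − 5p_{MedCo} + p_{RxPlus}).
∂π/∂p_{MedCo} = 307 − 10p_{MedCo} + p_{RxPlus} = 0 ⇒ p_{MedCo} = 30.7 + 0.1p_{RxPlus}.
At p_{RxPlus} = 94: p_{MedCo} = 30.7 + 0.1·94 = 40.1.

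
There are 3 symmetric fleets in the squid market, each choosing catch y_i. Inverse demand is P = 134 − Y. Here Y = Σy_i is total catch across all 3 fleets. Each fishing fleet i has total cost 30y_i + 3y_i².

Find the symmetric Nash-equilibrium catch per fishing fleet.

A representative fishing fleet's profit is π_i = y_i(134 − Y) − 30y_i − 3y_i², with Y = y_i + Σ_{j≠i} y_j.
First-order condition: 104 − 8y_i − Σ_{j≠i} y_j = 0.
With identical fishing fleets, set every y_j = y: then 104 − 8y − 2y = 0, i.e. y = 104/10 = 10.4.

10.4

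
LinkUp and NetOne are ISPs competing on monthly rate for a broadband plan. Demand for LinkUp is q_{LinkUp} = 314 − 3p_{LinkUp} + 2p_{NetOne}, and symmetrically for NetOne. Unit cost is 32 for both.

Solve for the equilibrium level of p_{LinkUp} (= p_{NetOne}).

LinkUp's profit: π = (p_{LinkUp} − 32)(314 − 3p_{LinkUp} + 2p_{NetOne}).
∂π/∂p_{LinkUp} = 410 − 6p_{LinkUp} + 2p_{NetOne} = 0 ⇒ p_{LinkUp} = 205/3 + (1/3)p_{NetOne}.
By symmetry p_{NetOne} = p_{LinkUp}; substituting into the reaction function, (2/3)p_{LinkUp} = 205/3 and p_{LinkUp} = 102.5.

102.5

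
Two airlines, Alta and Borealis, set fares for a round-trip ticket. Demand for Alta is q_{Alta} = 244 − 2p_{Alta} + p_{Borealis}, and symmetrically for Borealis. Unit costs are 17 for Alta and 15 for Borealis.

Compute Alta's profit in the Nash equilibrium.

Alta's profit: π = (p_{Alta} − 17)(244 − 2p_{Alta} + p_{Borealis}).
∂π/∂p_{Alta} = 278 − 4p_{Alta} + p_{Borealis} = 0 ⇒ p_{Alta} = 69.5 + 0.25p_{Borealis}.
Similarly p_{Borealis} = 68.5 + 0.25p_{Alta}.
Solving the two reaction functions simultaneously: (1 − (0.25)(0.25))p_{Alta} = 69.5 + 0.25·68.5, so 0.9375p_{Alta} = 86.625 and p_{Alta} = 92.4.
Then p_{Borealis} = 68.5 + 0.25·92.4 = 91.6.
q_{Alta} = 244 − 2·92.4 + 91.6 = 150.8.
Profit = (92.4 − 17)·150.8 = 11370.32.

11370.32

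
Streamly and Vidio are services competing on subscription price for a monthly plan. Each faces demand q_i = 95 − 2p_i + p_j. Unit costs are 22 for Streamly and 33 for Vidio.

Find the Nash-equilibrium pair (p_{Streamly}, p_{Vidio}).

47.8, 52.2

Streamly's profit: π = (p_{Streamly} − 22)(95 − 2p_{Streamly} + p_{Vidio}).
∂π/∂p_{Streamly} = 139 − 4p_{Streamly} + p_{Vidio} = 0 ⇒ p_{Streamly} = 34.75 + 0.25p_{Vidio}.
Similarly p_{Vidio} = 40.25 + 0.25p_{Streamly}.
Substituting the second reaction function into the first: p_{Streamly} = 34.75 + 0.25(40.25 + 0.25p_{Streamly}), which gives 0.9375p_{Streamly} = 44.8125 ⇒ p_{Streamly} = 47.8.
Then p_{Vidio} = 40.25 + 0.25·47.8 = 52.2.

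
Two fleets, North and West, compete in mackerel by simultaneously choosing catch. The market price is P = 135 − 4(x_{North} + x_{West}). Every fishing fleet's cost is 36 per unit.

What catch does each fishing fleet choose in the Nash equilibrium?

Fishing fleet North's profit: π = x_{North}(135 − 4(x_{North} + x_{West})) − 36x_{North}.
∂π/∂x_{North} = 99 − 8x_{North} − 4x_{West} = 0, so x_{North} = 12.375 − 0.5x_{West}.
By symmetry x_{West} = x_{North}; substituting into the reaction function, 1.5x_{North} = 12.375 and x_{North} = 8.25.

8.25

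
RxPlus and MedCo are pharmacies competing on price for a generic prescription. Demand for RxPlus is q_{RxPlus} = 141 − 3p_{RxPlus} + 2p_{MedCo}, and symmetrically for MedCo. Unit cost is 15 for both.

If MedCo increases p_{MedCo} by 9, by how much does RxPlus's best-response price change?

RxPlus's profit: π = (p_{RxPlus} − 15)(141 − 3p_{RxPlus} + 2p_{MedCo}).
∂π/∂p_{RxPlus} = 186 − 6p_{RxPlus} + 2p_{MedCo} = 0 ⇒ p_{RxPlus} = 31 + (1/3)p_{MedCo}.
The reaction-function slope is 1/3, so a 9-unit rise in p_{MedCo} moves p_{RxPlus} by 1/3 × 9 = 3. RxPlus's best response rises — the actions are strategic complements.

3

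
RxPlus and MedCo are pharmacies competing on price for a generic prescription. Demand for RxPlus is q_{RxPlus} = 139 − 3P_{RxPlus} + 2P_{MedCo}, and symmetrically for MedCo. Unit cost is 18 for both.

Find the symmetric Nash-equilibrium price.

RxPlus's profit: π = (P_{RxPlus} − 18)(139 − 3P_{RxPlus} + 2P_{MedCo}).
∂π/∂P_{RxPlus} = 193 − 6P_{RxPlus} + 2P_{MedCo} = 0 ⇒ P_{RxPlus} = 193/6 + (1/3)P_{MedCo}.
Setting P_{RxPlus} = P_{MedCo} in the reaction function: P_{RxPlus} = 193/6 + (1/3)P_{RxPlus}, so P_{RxPlus} = (193/6) / (2/3) = 48.25.

48.25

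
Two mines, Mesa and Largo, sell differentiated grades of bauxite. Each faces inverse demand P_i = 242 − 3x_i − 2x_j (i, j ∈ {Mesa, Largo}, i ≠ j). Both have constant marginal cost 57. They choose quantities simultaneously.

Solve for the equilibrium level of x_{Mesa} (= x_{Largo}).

23.125

Mine Mesa's profit: π = x_{Mesa}(242 − 3x_{Mesa} − 2x_{Largo}) − 57x_{Mesa}.
∂π/∂x_{Mesa} = 185 − 6x_{Mesa} − 2x_{Largo} = 0 ⇒ x_{Mesa} = 185/6 − (1/3)x_{Largo}.
Setting x_{Mesa} = x_{Largo} in the reaction function: x_{Mesa} = 185/6 − (1/3)x_{Mesa}, so x_{Mesa} = (185/6) / (4/3) = 23.125.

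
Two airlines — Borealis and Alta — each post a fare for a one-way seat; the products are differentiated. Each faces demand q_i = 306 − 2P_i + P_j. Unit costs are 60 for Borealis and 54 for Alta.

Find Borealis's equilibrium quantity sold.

Borealis's profit: π = (P_{Borealis} − 60)(306 − 2P_{Borealis} + P_{Alta}).
∂π/∂P_{Borealis} = 426 − 4P_{Borealis} + P_{Alta} = 0 ⇒ P_{Borealis} = 106.5 + 0.25P_{Alta}.
Similarly P_{Alta} = 103.5 + 0.25P_{Borealis}.
Plugging P_{Alta} into Borealis's best response: P_{Borealis} = 106.5 + 0.25(103.5 + 0.25P_{Borealis}) ⇒ 0.9375P_{Borealis} = 132.375, so P_{Borealis} = 141.2.
Then P_{Alta} = 103.5 + 0.25·141.2 = 138.8.
q_{Borealis} = 306 − 2·141.2 + 138.8 = 162.4.

162.4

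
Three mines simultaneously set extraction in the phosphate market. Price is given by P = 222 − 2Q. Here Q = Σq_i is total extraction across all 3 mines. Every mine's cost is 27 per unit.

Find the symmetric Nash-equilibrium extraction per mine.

24.375

A representative mine's profit is π_i = q_i(222 − 2Q) − 27q_i, with Q = q_i + Σ_{j≠i} q_j.
First-order condition: 195 − 4q_i − 2Σ_{j≠i} q_j = 0.
In a symmetric equilibrium every mine chooses the same q, so Σ_{j≠i} q_j = 2q. The condition becomes 195 − 8q = 0, giving q = 195/8 = 24.375.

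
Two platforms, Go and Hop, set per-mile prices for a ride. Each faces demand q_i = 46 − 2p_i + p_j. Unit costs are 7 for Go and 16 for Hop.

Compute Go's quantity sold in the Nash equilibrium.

28.4

Go's profit: π = (p_{Go} − 7)(46 − 2p_{Go} + p_{Hop}).
∂π/∂p_{Go} = 60 − 4p_{Go} + p_{Hop} = 0 ⇒ p_{Go} = 15 + 0.25p_{Hop}.
Similarly p_{Hop} = 19.5 + 0.25p_{Go}.
Solving the two reaction functions simultaneously: (1 − (0.25)(0.25))p_{Go} = 15 + 0.25·19.5, so 0.9375p_{Go} = 19.875 and p_{Go} = 21.2.
Then p_{Hop} = 19.5 + 0.25·21.2 = 24.8.
q_{Go} = 46 − 2·21.2 + 24.8 = 28.4.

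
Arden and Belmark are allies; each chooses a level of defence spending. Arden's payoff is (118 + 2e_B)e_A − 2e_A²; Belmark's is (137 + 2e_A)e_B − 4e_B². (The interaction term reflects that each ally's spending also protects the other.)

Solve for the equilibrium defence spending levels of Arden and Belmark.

Expanding Arden's payoff: 118e_A + 2e_Be_A − 2e_A².
∂π/∂e_A = 118 + 2e_B − 4e_A = 0, so e_A = 29.5 + 0.5e_B.
Likewise for Belmark: e_B = 17.125 + 0.25e_A.
Substituting the second reaction function into the first: e_A = 29.5 + 0.5(17.125 + 0.25e_A), which gives 0.875e_A = 38.0625 ⇒ e_A = 43.5.
Then e_B = 17.125 + 0.25·43.5 = 28.

43.5, 28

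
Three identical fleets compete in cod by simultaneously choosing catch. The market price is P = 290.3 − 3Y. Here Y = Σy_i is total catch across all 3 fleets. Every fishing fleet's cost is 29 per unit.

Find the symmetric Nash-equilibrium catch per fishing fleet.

A representative fishing fleet's profit is π_i = y_i(290.3 − 3Y) − 29y_i, with Y = y_i + Σ_{j≠i} y_j.
First-order condition: 261.3 − 6y_i − 3Σ_{j≠i} y_j = 0.
With identical fishing fleets, set every y_j = y: then 261.3 − 6y − 6y = 0, i.e. y = 261.3/12 = 21.775.

21.775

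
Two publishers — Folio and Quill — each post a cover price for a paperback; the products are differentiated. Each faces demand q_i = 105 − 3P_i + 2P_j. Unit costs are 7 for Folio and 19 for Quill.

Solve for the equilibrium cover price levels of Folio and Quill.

33.75, 38.25

Folio's profit: π = (P_{Folio} − 7)(105 − 3P_{Folio} + 2P_{Quill}).
∂π/∂P_{Folio} = 126 − 6P_{Folio} + 2P_{Quill} = 0 ⇒ P_{Folio} = 21 + (1/3)P_{Quill}.
Similarly P_{Quill} = 27 + (1/3)P_{Folio}.
Plugging P_{Quill} into Folio's best response: P_{Folio} = 21 + (1/3)(27 + (1/3)P_{Folio}) ⇒ (8/9)P_{Folio} = 30, so P_{Folio} = 33.75.
Then P_{Quill} = 27 + (1/3)·33.75 = 38.25.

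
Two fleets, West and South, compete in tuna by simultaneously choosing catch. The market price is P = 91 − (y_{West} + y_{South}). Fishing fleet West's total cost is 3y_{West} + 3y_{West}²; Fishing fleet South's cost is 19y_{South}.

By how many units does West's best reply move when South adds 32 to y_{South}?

Fishing fleet West's profit: π = y_{West}(91 − (y_{West} + y_{South})) − 3y_{West} − 3y_{West}².
∂π/∂y_{West} = 88 − 8y_{West} − y_{South} = 0, so y_{West} = 11 − 0.125y_{South}.
The reaction-function slope is −0.125, so a 32-unit rise in y_{South} moves y_{West} by −0.125 × 32 = −4. West's best response falls — the actions are strategic substitutes.

-4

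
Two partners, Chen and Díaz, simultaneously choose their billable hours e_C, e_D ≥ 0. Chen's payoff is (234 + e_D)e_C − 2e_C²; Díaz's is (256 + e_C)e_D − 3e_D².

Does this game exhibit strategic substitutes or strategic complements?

Expanding Chen's payoff: 234e_C + e_De_C − 2e_C².
∂π/∂e_C = 234 + e_D − 4e_C = 0, so e_C = 58.5 + 0.25e_D.
The best-response slope de_C/de_D = 0.25 > 0: the reaction function is upward-sloping, so the choices are strategic complements.

strategic complements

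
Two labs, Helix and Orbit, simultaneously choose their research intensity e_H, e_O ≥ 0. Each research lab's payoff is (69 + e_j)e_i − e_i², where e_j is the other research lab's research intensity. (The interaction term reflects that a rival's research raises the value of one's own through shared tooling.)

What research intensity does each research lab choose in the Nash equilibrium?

69

Helix's payoff is (69 + e_O)e_H − e_H².
∂π/∂e_H = 69 + e_O − 2e_H = 0, so e_H = 34.5 + 0.5e_O.
The game is symmetric, so in equilibrium e_O = e_H: the reaction function gives 0.5e_H = 34.5, hence e_H = 69.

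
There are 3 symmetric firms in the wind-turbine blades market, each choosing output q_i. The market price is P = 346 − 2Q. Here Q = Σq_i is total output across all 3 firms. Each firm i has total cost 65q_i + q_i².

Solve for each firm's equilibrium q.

A representative firm's profit is π_i = q_i(346 − 2Q) − 65q_i − q_i², with Q = q_i + Σ_{j≠i} q_j.
First-order condition: 281 − 6q_i − 2Σ_{j≠i} q_j = 0.
Imposing symmetry (q_j = q for all j) turns Σ_{j≠i} q_j into 2q, so 281 = 10q and q = 28.1.

28.1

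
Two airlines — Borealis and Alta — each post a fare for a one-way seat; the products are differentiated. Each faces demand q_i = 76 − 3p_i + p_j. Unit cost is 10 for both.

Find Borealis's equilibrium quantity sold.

33.6

Borealis's profit: π = (p_{Borealis} − 10)(76 − 3p_{Borealis} + p_{Alta}).
∂π/∂p_{Borealis} = 106 − 6p_{Borealis} + p_{Alta} = 0 ⇒ p_{Borealis} = 53/3 + (1/6)p_{Alta}.
Setting p_{Borealis} = p_{Alta} in the reaction function: p_{Borealis} = 53/3 + (1/6)p_{Borealis}, so p_{Borealis} = (53/3) / (5/6) = 21.2.
q_{Borealis} = 76 − 3·21.2 + 21.2 = 33.6.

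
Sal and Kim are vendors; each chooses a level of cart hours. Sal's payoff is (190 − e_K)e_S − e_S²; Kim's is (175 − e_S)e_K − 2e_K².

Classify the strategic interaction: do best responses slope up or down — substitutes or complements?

strategic substitutes

Expanding Sal's payoff: 190e_S − e_Ke_S − e_S².
∂π/∂e_S = 190 − e_K − 2e_S = 0, so e_S = 95 − 0.5e_K.
The best-response slope de_S/de_K = −0.5 < 0: the reaction function is downward-sloping, so the choices are strategic substitutes.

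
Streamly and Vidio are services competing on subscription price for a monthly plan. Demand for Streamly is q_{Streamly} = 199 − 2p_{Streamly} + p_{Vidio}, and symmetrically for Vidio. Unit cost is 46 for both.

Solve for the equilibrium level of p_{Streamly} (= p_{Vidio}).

Streamly's profit: π = (p_{Streamly} − 46)(199 − 2p_{Streamly} + p_{Vidio}).
∂π/∂p_{Streamly} = 291 − 4p_{Streamly} + p_{Vidio} = 0 ⇒ p_{Streamly} = 72.75 + 0.25p_{Vidio}.
The game is symmetric, so in equilibrium p_{Vidio} = p_{Streamly}: the reaction function gives 0.75p_{Streamly} = 72.75, hence p_{Streamly} = 97.

97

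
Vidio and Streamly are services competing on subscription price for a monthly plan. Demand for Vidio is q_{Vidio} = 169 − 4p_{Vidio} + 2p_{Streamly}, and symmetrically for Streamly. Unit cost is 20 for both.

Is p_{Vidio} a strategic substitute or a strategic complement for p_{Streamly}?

strategic complements

Vidio's profit: π = (p_{Vidio} − 20)(169 − 4p_{Vidio} + 2p_{Streamly}).
∂π/∂p_{Vidio} = 249 − 8p_{Vidio} + 2p_{Streamly} = 0 ⇒ p_{Vidio} = 31.125 + 0.25p_{Streamly}.
The best-response slope dp_{Vidio}/dp_{Streamly} = 0.25 > 0: the reaction function is upward-sloping, so the choices are strategic complements.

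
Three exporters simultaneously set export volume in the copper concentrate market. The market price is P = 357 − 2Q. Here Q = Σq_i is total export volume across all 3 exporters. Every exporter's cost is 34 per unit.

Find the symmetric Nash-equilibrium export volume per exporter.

40.375

A representative exporter's profit is π_i = q_i(357 − 2Q) − 34q_i, with Q = q_i + Σ_{j≠i} q_j.
First-order condition: 323 − 4q_i − 2Σ_{j≠i} q_j = 0.
With identical exporters, set every q_j = q: then 323 − 4q − 4q = 0, i.e. q = 323/8 = 40.375.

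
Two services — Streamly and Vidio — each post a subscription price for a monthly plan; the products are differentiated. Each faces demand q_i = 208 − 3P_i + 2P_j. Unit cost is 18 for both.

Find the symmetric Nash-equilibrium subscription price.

Streamly's profit: π = (P_{Streamly} − 18)(208 − 3P_{Streamly} + 2P_{Vidio}).
∂π/∂P_{Streamly} = 262 − 6P_{Streamly} + 2P_{Vidio} = 0 ⇒ P_{Streamly} = 131/3 + (1/3)P_{Vidio}.
Setting P_{Streamly} = P_{Vidio} in the reaction function: P_{Streamly} = 131/3 + (1/3)P_{Streamly}, so P_{Streamly} = (131/3) / (2/3) = 65.5.

65.5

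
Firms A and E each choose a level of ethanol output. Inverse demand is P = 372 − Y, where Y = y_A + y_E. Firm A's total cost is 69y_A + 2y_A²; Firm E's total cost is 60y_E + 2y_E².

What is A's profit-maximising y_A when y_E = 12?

Firm A's profit: π = y_A(372 − (y_A + y_E)) − 69y_A − 2y_A².
∂π/∂y_A = 303 − 6y_A − y_E = 0, so y_A = 50.5 − (1/6)y_E.
At y_E = 12: y_A = 50.5 − (1/6)·12 = 48.5.

48.5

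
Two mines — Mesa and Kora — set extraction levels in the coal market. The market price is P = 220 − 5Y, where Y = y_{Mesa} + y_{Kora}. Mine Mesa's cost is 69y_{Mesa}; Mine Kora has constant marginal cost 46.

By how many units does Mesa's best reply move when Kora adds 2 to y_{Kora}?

-1

Mine Mesa's profit: π = y_{Mesa}(220 − 5(y_{Mesa} + y_{Kora})) − 69y_{Mesa}.
∂π/∂y_{Mesa} = 151 − 10y_{Mesa} − 5y_{Kora} = 0, so y_{Mesa} = 15.1 − 0.5y_{Kora}.
The reaction-function slope is −0.5, so a 2-unit rise in y_{Kora} moves y_{Mesa} by −0.5 × 2 = −1. Mesa's best response falls — the actions are strategic substitutes.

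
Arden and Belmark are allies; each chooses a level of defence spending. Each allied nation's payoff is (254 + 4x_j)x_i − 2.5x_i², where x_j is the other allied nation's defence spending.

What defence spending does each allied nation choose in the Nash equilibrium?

Arden's payoff is (254 + 4x_B)x_A − 2.5x_A².
∂π/∂x_A = 254 + 4x_B − 5x_A = 0, so x_A = 50.8 + 0.8x_B.
By symmetry x_B = x_A; substituting into the reaction function, 0.2x_A = 50.8 and x_A = 254.

254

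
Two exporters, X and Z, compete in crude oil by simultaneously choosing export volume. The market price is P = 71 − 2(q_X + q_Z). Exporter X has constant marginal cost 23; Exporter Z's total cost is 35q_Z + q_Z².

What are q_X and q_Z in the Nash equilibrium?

10.8, 2.4

Exporter X's profit: π = q_X(71 − 2(q_X + q_Z)) − 23q_X.
∂π/∂q_X = 48 − 4q_X − 2q_Z = 0, so q_X = 12 − 0.5q_Z.
For Z: ∂π/∂q_Z = 36 − 6q_Z − 2q_X = 0 ⇒ q_Z = 6 − (1/3)q_X.
Plugging q_Z into X's best response: q_X = 12 − 0.5(6 − (1/3)q_X) ⇒ (5/6)q_X = 9, so q_X = 10.8.
Then q_Z = 6 − (1/3)·10.8 = 2.4.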